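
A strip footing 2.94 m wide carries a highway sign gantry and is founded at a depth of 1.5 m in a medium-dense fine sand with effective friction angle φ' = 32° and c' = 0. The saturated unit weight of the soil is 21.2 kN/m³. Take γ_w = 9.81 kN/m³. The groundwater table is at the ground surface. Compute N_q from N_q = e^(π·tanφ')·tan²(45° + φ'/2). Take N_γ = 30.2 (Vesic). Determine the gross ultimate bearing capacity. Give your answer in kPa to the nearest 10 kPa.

tan32° = 0.6249, so N_q = e^(π×0.6249)·tan²(61°) = 7.121 × 3.255 = 23.18.
γ' = 21.2 − 9.81 = 11.39 kN/m³ (submerged throughout). q = 11.39 × 1.5 = 17.085 kPa; the same γ' applies in the ½γBN_γ term.
q·N_q = 17.085 × 23.177 = 395.98 kPa
0.5·γ·B·N_γ = 0.5 × 11.39 × 2.94 × 30.2 = 505.65 kPa
q_ult = 395.98 + 505.65 = 901.62 kPa.

q_ult ≈ 900 kPa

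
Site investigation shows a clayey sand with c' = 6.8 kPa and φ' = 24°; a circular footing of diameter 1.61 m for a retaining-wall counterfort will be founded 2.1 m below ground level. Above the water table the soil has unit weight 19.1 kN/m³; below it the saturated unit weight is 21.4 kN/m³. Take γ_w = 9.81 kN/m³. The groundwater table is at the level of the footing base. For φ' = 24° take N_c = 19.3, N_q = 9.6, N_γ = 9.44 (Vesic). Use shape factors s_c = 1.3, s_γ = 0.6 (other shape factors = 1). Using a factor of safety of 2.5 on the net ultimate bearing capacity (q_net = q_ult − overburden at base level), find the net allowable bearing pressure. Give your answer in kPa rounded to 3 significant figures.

q_all(net) ≈ 227 kPa

Effective surcharge at the founding depth q = γ·D_f = 19.1 × 2.1 = 40.11 kPa.
The water table coincides with the base, so in the self-weight term γ → γ' = 11.59 kN/m³.
q_ult = c·N_c·s_c + q·N_q + 0.5·γ·B·N_γ·s_γ
     = 6.8 × 19.3 × 1.3 + 40.11 × 9.6 + 0.5 × 11.59 × 1.61 × 9.44 × 0.6
     = 170.61 + 385.06 + 52.845 = 608.51 kPa.
q_net = 608.51 − 40.11 = 568.4 kPa.
q_all(net) = 568.4 / 2.5 = 227.36 kPa.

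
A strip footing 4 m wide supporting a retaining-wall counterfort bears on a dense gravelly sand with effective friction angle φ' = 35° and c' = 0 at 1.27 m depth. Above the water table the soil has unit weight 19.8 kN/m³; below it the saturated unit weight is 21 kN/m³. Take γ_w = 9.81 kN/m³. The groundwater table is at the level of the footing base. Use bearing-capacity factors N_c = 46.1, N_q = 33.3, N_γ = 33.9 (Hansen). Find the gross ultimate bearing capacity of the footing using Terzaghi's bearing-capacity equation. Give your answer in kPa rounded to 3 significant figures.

Effective surcharge at the founding depth q = γ·D_f = 19.8 × 1.27 = 25.146 kPa.
The water table coincides with the base, so in the self-weight term γ → γ' = 11.19 kN/m³.
q_ult = q·N_q + 0.5·γ·B·N_γ
     = 25.146 × 33.3 + 0.5 × 11.19 × 4 × 33.9
     = 837.36 + 758.68 = 1596 kPa.

q_ult ≈ 1600 kPa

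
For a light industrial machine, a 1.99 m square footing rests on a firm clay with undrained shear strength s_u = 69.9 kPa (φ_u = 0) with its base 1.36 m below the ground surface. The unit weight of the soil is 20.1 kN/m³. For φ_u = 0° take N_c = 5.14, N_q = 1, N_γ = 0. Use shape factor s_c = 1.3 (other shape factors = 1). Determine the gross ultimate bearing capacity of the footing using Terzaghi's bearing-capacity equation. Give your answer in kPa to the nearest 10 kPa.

Effective surcharge at the founding depth q = γ·D_f = 20.1 × 1.36 = 27.336 kPa.
q_ult = c·N_c·s_c + q·N_q
     = 69.9 × 5.14 × 1.3 + 27.336 × 1
     = 467.07 + 27.336 = 494.41 kPa.

q_ult ≈ 490 kPa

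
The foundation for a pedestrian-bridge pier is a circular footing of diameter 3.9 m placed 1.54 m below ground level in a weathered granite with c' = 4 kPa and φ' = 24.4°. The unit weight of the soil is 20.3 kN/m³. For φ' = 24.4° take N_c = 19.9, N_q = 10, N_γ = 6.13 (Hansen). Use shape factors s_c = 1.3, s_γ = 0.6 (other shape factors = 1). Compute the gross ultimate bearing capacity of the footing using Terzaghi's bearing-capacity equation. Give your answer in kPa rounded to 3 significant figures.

q_ult ≈ 562 kPa

Effective surcharge at the founding depth q = γ·D_f = 20.3 × 1.54 = 31.262 kPa.
q_ult = c·N_c·s_c + q·N_q + 0.5·γ·B·N_γ·s_γ
     = 4 × 19.9 × 1.3 + 31.262 × 10 + 0.5 × 20.3 × 3.9 × 6.13 × 0.6
     = 103.48 + 312.62 + 145.59 = 561.69 kPa.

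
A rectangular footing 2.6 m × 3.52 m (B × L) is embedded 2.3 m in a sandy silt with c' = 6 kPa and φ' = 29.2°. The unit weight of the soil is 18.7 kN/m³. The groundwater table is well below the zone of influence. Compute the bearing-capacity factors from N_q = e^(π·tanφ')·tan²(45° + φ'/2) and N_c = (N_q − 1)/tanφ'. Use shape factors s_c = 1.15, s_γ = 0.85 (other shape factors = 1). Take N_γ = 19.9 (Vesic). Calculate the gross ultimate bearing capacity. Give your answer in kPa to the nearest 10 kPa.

q_ult ≈ 1330 kPa

tan29.2° = 0.5589, so N_q = e^(π×0.5589)·tan²(59.6°) = 5.788 × 2.905 = 16.82.
N_c = (16.82 − 1)/tan29.2° = 28.3.
Effective surcharge at the founding depth q = γ·D_f = 18.7 × 2.3 = 43.01 kPa.
q_ult = c·N_c·s_c + q·N_q + 0.5·γ·B·N_γ·s_γ
     = 6 × 28.298 × 1.15 + 43.01 × 16.815 + 0.5 × 18.7 × 2.6 × 19.9 × 0.85
     = 195.25 + 723.21 + 411.2 = 1329.7 kPa.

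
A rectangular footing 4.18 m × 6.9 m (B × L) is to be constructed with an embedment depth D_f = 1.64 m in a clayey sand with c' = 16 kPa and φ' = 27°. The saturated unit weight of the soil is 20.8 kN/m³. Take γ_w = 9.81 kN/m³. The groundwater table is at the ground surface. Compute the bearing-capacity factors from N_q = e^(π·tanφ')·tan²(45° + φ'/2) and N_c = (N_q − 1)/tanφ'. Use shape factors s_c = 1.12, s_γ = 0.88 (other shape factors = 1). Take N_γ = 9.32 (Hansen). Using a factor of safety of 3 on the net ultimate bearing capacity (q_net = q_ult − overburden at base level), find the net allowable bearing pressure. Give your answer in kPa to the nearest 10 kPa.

q_all(net) ≈ 280 kPa

N_q = e^(π·tan27°)·tan²(58.5°) = 13.2; N_c = (N_q − 1)/tanφ' = 23.94.
γ' = 20.8 − 9.81 = 10.99 kN/m³ (submerged throughout). q = 10.99 × 1.64 = 18.024 kPa; the same γ' applies in the ½γBN_γ term.
c·N_c·s_c = 16 × 23.942 × 1.12 = 429.04 kPa
q·N_q = 18.024 × 13.199 = 237.9 kPa
0.5·γ·B·N_γ·s_γ = 0.5 × 10.99 × 4.18 × 9.32 × 0.88 = 188.38 kPa
q_ult = 429.04 + 237.9 + 188.38 = 855.32 kPa.
q_net = 855.32 − 18.024 = 837.3 kPa.
q_all(net) = 837.3 / 3 = 279.1 kPa.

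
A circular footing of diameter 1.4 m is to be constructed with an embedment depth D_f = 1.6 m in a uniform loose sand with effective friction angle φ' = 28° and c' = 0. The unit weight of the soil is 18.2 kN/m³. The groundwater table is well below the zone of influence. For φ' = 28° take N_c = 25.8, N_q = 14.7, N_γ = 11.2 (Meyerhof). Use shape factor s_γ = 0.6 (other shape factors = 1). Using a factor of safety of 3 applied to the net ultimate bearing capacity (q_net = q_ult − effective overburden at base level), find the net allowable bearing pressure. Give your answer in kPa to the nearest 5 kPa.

Effective surcharge at the founding depth q = γ·D_f = 18.2 × 1.6 = 29.12 kPa.
q_ult = q·N_q + 0.5·γ·B·N_γ·s_γ
     = 29.12 × 14.7 + 0.5 × 18.2 × 1.4 × 11.2 × 0.6
     = 428.06 + 85.613 = 513.68 kPa.
Net ultimate: q_net = 513.68 − 29.12 = 484.56 kPa.
q_all(net) = 484.56 / 3 = 161.52 kPa.

q_all(net) ≈ 160 kPa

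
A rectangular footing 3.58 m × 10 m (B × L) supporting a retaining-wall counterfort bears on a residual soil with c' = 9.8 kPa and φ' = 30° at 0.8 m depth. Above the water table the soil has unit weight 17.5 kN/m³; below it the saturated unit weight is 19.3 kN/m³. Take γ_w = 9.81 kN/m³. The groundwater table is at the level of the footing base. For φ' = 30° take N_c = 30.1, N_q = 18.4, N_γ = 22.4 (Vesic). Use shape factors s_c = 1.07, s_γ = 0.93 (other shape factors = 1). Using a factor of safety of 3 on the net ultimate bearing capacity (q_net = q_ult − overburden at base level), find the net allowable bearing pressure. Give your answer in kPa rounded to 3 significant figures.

Overburden at base level: q = 17.5 × 0.8 = 14 kPa.
Below the base the soil is submerged, so the ½γBN_γ term uses γ' = 19.3 − 9.81 = 9.49 kN/m³.
Cohesion term c·N_c·s_c = 9.8 × 30.1 × 1.07 = 315.63 kPa; surcharge term q·N_q = 14 × 18.4 = 257.6 kPa; self-weight term 0.5·γ·B·N_γ·s_γ = 0.5 × 9.49 × 3.58 × 22.4 × 0.93 = 353.88 kPa.
q_ult = 315.63 + 257.6 + 353.88 = 927.1 kPa.
q_net = 927.1 − 14 = 913.1 kPa.
q_all(net) = 913.1 / 3 = 304.37 kPa.

q_all(net) ≈ 304 kPa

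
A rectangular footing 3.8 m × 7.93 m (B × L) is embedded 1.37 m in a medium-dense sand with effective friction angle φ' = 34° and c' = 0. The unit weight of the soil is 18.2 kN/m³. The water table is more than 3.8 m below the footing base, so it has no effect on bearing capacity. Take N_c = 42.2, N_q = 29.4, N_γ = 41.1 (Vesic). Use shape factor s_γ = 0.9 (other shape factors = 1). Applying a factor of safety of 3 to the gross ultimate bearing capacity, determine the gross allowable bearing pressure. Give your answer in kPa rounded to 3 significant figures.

q_all ≈ 671 kPa

Overburden at base level: q = 18.2 × 1.37 = 24.934 kPa.
Surcharge term q·N_q = 24.934 × 29.4 = 733.06 kPa; self-weight term 0.5·γ·B·N_γ·s_γ = 0.5 × 18.2 × 3.8 × 41.1 × 0.9 = 1279.1 kPa.
q_ult = 733.06 + 1279.1 = 2012.2 kPa.
q_all = q_ult / FS = 2012.2 / 3 = 670.72 kPa.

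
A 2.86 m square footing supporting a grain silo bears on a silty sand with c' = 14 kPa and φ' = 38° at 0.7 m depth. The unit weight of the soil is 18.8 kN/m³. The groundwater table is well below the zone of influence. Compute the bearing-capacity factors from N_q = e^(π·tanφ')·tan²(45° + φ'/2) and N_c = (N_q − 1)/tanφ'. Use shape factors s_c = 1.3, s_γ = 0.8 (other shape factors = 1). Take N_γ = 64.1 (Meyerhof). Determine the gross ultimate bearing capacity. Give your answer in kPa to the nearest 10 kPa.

q_ult ≈ 3140 kPa

tan38° = 0.7813, so N_q = e^(π×0.7813)·tan²(64°) = 11.64 × 4.204 = 48.93.
N_c = (48.93 − 1)/tan38° = 61.35.
q = γ·D_f = 18.8 × 0.7 = 13.16 kPa.
c·N_c·s_c = 14 × 61.352 × 1.3 = 1116.6 kPa
q·N_q = 13.16 × 48.933 = 643.96 kPa
0.5·γ·B·N_γ·s_γ = 0.5 × 18.8 × 2.86 × 64.1 × 0.8 = 1378.6 kPa
q_ult = 1116.6 + 643.96 + 1378.6 = 3139.2 kPa.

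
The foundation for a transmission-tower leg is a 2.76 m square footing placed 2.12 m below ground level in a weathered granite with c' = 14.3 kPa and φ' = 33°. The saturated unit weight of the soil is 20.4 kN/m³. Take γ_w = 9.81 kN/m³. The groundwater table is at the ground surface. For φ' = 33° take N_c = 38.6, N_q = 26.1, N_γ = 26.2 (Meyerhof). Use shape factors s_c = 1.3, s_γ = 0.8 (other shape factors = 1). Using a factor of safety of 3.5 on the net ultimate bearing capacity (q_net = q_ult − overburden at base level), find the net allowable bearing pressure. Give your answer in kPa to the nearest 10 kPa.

γ' = 20.4 − 9.81 = 10.59 kN/m³ (submerged throughout). q = 10.59 × 2.12 = 22.451 kPa; the same γ' applies in the ½γBN_γ term.
c·N_c·s_c = 14.3 × 38.6 × 1.3 = 717.57 kPa
q·N_q = 22.451 × 26.1 = 585.97 kPa
0.5·γ·B·N_γ·s_γ = 0.5 × 10.59 × 2.76 × 26.2 × 0.8 = 306.31 kPa
q_ult = 717.57 + 585.97 + 306.31 = 1609.9 kPa.
q_net = 1609.9 − 22.451 = 1587.4 kPa.
q_all(net) = 1587.4 / 3.5 = 453.54 kPa.

q_all(net) ≈ 450 kPa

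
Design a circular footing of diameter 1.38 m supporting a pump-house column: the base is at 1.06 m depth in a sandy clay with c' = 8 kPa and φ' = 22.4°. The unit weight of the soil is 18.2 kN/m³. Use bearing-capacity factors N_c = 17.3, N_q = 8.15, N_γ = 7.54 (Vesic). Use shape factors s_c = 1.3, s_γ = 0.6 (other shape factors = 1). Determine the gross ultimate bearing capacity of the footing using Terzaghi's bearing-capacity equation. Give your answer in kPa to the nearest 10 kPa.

q_ult ≈ 390 kPa

Overburden at base level: q = 18.2 × 1.06 = 19.292 kPa.
Cohesion term c·N_c·s_c = 8 × 17.3 × 1.3 = 179.92 kPa; surcharge term q·N_q = 19.292 × 8.15 = 157.23 kPa; self-weight term 0.5·γ·B·N_γ·s_γ = 0.5 × 18.2 × 1.38 × 7.54 × 0.6 = 56.812 kPa.
q_ult = 179.92 + 157.23 + 56.812 = 393.96 kPa.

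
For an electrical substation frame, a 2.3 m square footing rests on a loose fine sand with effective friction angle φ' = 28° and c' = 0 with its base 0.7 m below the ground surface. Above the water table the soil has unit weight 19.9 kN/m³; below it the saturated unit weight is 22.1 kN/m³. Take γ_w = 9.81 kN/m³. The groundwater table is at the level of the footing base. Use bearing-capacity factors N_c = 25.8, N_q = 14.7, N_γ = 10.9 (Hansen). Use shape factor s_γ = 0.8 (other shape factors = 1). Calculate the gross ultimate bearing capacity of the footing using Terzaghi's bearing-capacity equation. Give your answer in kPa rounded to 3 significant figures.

Overburden at base level: q = 19.9 × 0.7 = 13.93 kPa.
Below the base the soil is submerged, so the ½γBN_γ term uses γ' = 22.1 − 9.81 = 12.29 kN/m³.
Surcharge term q·N_q = 13.93 × 14.7 = 204.77 kPa; self-weight term 0.5·γ·B·N_γ·s_γ = 0.5 × 12.29 × 2.3 × 10.9 × 0.8 = 123.24 kPa.
q_ult = 204.77 + 123.24 = 328.02 kPa.

q_ult ≈ 328 kPa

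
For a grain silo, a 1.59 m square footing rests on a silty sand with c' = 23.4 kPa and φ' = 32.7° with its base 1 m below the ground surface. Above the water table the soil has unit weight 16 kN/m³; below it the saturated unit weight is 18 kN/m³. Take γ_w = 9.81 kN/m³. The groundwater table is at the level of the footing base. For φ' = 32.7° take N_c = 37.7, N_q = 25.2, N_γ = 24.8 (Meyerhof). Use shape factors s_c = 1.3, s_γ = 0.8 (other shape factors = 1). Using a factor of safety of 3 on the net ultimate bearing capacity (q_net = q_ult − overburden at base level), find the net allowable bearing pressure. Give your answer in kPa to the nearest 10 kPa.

q_all(net) ≈ 550 kPa

q = γ·D_f = 16 × 1 = 16 kPa.
For the ½γBN_γ term take γ' = 18 − 9.81 = 8.19 kN/m³ (soil below base is submerged).
c·N_c·s_c = 23.4 × 37.7 × 1.3 = 1146.8 kPa
q·N_q = 16 × 25.2 = 403.2 kPa
0.5·γ·B·N_γ·s_γ = 0.5 × 8.19 × 1.59 × 24.8 × 0.8 = 129.18 kPa
q_ult = 1146.8 + 403.2 + 129.18 = 1679.2 kPa.
q_net = 1679.2 − 16 = 1663.2 kPa.
q_all(net) = 1663.2 / 3 = 554.4 kPa.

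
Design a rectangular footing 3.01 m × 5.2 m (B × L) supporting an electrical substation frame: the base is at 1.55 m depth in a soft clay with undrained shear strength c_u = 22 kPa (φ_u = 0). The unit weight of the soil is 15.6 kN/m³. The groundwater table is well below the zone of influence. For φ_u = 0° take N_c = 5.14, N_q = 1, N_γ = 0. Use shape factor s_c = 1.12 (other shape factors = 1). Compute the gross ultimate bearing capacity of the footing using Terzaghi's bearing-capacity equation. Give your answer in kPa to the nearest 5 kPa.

q_ult ≈ 150 kPa

q = γ·D_f = 15.6 × 1.55 = 24.18 kPa.
c·N_c·s_c = 22 × 5.14 × 1.12 = 126.65 kPa
q·N_q = 24.18 × 1 = 24.18 kPa
q_ult = 126.65 + 24.18 = 150.83 kPa.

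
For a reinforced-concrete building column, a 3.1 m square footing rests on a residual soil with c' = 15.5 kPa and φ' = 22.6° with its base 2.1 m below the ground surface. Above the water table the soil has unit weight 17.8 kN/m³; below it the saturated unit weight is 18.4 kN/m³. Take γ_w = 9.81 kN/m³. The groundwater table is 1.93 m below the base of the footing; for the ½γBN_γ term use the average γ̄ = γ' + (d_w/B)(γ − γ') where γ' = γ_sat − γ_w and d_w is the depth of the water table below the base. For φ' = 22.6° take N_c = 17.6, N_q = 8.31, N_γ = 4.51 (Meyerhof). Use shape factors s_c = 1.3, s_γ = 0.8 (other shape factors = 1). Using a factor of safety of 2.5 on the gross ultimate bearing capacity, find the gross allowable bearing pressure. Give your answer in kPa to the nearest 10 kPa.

q_all ≈ 300 kPa

Effective surcharge at the founding depth q = γ·D_f = 17.8 × 2.1 = 37.38 kPa.
With d_w = 1.93 m < B, γ̄ = 8.59 + (1.93/3.1) × (17.8 − 8.59) = 14.324 kN/m³.
q_ult = c·N_c·s_c + q·N_q + 0.5·γ·B·N_γ·s_γ
     = 15.5 × 17.6 × 1.3 + 37.38 × 8.31 + 0.5 × 14.324 × 3.1 × 4.51 × 0.8
     = 354.64 + 310.63 + 80.105 = 745.37 kPa.
q_all = 745.37 / 2.5 = 298.15 kPa.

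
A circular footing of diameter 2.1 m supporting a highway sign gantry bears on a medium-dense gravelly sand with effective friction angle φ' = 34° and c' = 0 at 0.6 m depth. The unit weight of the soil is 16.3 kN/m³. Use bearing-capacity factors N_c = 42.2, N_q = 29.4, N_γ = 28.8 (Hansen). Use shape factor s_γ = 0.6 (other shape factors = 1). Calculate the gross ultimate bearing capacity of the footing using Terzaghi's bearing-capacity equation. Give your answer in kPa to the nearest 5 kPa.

q_ult ≈ 585 kPa

Overburden at base level: q = 16.3 × 0.6 = 9.78 kPa.
Surcharge term q·N_q = 9.78 × 29.4 = 287.53 kPa; self-weight term 0.5·γ·B·N_γ·s_γ = 0.5 × 16.3 × 2.1 × 28.8 × 0.6 = 295.75 kPa.
q_ult = 287.53 + 295.75 = 583.28 kPa.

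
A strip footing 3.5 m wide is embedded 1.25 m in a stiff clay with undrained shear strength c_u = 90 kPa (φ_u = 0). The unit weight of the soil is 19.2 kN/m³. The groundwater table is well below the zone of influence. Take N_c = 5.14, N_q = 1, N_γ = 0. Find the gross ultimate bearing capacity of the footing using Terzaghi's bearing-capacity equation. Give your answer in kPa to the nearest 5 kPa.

Overburden at base level: q = 19.2 × 1.25 = 24 kPa.
Cohesion term c·N_c = 90 × 5.14 = 462.6 kPa; surcharge term q·N_q = 24 × 1 = 24 kPa.
q_ult = 462.6 + 24 = 486.6 kPa.

q_ult ≈ 485 kPa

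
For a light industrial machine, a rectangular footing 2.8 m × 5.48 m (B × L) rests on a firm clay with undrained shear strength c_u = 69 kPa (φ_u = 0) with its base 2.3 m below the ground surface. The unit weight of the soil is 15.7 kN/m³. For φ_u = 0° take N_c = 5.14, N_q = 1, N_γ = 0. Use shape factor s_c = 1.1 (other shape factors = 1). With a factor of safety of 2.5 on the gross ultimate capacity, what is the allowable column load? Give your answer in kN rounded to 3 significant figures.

Overburden at base level: q = 15.7 × 2.3 = 36.11 kPa.
Cohesion term c·N_c·s_c = 69 × 5.14 × 1.1 = 390.13 kPa; surcharge term q·N_q = 36.11 × 1 = 36.11 kPa.
q_ult = 390.13 + 36.11 = 426.24 kPa.
Gross allowable pressure q_all = 426.24 / 2.5 = 170.49 kPa.
Footing area = 15.344 m², so allowable column load = 170.49 × 15.344 = 2616.1 kN.

P_all ≈ 2620 kN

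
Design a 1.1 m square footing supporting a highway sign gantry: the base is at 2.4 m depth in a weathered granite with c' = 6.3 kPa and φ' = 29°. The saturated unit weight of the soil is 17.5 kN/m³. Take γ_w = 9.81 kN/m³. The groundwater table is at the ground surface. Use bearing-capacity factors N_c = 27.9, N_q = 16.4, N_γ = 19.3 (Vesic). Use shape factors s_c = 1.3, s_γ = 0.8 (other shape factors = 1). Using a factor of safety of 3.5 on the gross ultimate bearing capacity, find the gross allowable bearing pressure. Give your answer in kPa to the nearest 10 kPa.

q_all ≈ 170 kPa

Water table at ground surface, so effective unit weight γ' = 17.5 − 9.81 = 7.69 kN/m³ is used throughout; overburden q = 7.69 × 2.4 = 18.456 kPa; the same γ' applies in the ½γBN_γ term.
Cohesion term c·N_c·s_c = 6.3 × 27.9 × 1.3 = 228.5 kPa; surcharge term q·N_q = 18.456 × 16.4 = 302.68 kPa; self-weight term 0.5·γ·B·N_γ·s_γ = 0.5 × 7.69 × 1.1 × 19.3 × 0.8 = 65.303 kPa.
q_ult = 228.5 + 302.68 + 65.303 = 596.48 kPa.
q_all = 596.48 / 3.5 = 170.42 kPa.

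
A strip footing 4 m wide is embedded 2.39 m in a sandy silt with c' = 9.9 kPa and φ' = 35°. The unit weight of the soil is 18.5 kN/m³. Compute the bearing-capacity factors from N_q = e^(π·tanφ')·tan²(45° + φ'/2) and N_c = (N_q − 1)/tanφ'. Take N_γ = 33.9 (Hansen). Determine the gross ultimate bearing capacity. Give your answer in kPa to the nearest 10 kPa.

q_ult ≈ 3180 kPa

tan35° = 0.7002, so N_q = e^(π×0.7002)·tan²(62.5°) = 9.023 × 3.69 = 33.3.
N_c = (33.3 − 1)/tan35° = 46.12.
Effective surcharge at the founding depth q = γ·D_f = 18.5 × 2.39 = 44.215 kPa.
q_ult = c·N_c + q·N_q + 0.5·γ·B·N_γ
     = 9.9 × 46.124 + 44.215 × 33.296 + 0.5 × 18.5 × 4 × 33.9
     = 456.62 + 1472.2 + 1254.3 = 3183.1 kPa.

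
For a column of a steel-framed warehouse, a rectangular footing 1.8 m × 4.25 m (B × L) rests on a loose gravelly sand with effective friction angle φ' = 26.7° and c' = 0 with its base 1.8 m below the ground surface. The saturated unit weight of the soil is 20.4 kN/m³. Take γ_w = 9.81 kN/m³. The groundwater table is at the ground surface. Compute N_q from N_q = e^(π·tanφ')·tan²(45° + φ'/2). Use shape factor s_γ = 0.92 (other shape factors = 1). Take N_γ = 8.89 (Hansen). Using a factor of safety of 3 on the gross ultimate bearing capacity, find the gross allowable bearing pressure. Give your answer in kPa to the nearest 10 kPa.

q_all ≈ 110 kPa

N_q = e^(π·tan26.7°)·tan²(58.35°) = 12.78.
γ' = 20.4 − 9.81 = 10.59 kN/m³ (submerged throughout). q = 10.59 × 1.8 = 19.062 kPa; the same γ' applies in the ½γBN_γ term.
q·N_q = 19.062 × 12.778 = 243.58 kPa
0.5·γ·B·N_γ·s_γ = 0.5 × 10.59 × 1.8 × 8.89 × 0.92 = 77.952 kPa
q_ult = 243.58 + 77.952 = 321.53 kPa.
q_all = 321.53 / 3 = 107.18 kPa.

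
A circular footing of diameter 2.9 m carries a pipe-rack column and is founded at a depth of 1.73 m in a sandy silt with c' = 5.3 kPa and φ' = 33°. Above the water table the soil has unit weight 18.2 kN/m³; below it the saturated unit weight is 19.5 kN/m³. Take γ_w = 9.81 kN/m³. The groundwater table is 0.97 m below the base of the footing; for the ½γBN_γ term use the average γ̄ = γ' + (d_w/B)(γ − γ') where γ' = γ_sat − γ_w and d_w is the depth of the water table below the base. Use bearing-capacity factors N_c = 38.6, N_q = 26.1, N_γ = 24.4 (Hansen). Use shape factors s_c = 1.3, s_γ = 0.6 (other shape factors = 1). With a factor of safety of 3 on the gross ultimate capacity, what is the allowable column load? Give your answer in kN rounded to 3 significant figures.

P_all ≈ 2980 kN

Effective surcharge at the founding depth q = γ·D_f = 18.2 × 1.73 = 31.486 kPa.
With d_w = 0.97 m < B, γ̄ = 9.69 + (0.97/2.9) × (18.2 − 9.69) = 12.536 kN/m³.
q_ult = c·N_c·s_c + q·N_q + 0.5·γ·B·N_γ·s_γ
     = 5.3 × 38.6 × 1.3 + 31.486 × 26.1 + 0.5 × 12.536 × 2.9 × 24.4 × 0.6
     = 265.95 + 821.78 + 266.12 = 1353.9 kPa.
Gross allowable pressure q_all = 1353.9 / 3 = 451.29 kPa.
Footing area = 6.6052 m², so allowable column load = 451.29 × 6.6052 = 2980.8 kN.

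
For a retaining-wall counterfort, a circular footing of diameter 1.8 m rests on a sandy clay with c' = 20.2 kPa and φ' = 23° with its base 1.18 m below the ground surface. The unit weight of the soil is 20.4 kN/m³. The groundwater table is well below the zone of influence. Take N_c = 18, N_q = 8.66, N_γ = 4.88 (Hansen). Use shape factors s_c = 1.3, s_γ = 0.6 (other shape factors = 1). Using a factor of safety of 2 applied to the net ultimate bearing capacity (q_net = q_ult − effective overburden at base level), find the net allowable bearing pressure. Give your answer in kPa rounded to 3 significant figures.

q_all(net) ≈ 355 kPa

Effective surcharge at the founding depth q = γ·D_f = 20.4 × 1.18 = 24.072 kPa.
q_ult = c·N_c·s_c + q·N_q + 0.5·γ·B·N_γ·s_γ
     = 20.2 × 18 × 1.3 + 24.072 × 8.66 + 0.5 × 20.4 × 1.8 × 4.88 × 0.6
     = 472.68 + 208.46 + 53.758 = 734.9 kPa.
Net ultimate: q_net = 734.9 − 24.072 = 710.83 kPa.
q_all(net) = 710.83 / 2 = 355.41 kPa.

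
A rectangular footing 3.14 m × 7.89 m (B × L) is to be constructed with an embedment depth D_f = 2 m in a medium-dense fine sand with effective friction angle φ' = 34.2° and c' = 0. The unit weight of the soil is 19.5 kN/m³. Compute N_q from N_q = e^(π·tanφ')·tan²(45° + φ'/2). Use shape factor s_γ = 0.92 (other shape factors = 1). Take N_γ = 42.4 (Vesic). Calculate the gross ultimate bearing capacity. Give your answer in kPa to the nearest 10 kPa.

tan34.2° = 0.6796, so N_q = e^(π×0.6796)·tan²(62.1°) = 8.457 × 3.567 = 30.17.
q = γ·D_f = 19.5 × 2 = 39 kPa.
q·N_q = 39 × 30.168 = 1176.5 kPa
0.5·γ·B·N_γ·s_γ = 0.5 × 19.5 × 3.14 × 42.4 × 0.92 = 1194.2 kPa
q_ult = 1176.5 + 1194.2 = 2370.8 kPa.

q_ult ≈ 2370 kPa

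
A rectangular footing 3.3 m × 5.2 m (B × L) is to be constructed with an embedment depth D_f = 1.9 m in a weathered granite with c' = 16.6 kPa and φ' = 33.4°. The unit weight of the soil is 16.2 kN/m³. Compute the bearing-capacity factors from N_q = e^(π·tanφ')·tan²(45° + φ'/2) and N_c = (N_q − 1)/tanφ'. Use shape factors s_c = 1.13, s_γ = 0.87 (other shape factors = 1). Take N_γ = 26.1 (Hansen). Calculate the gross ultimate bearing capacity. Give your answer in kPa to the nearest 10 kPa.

q_ult ≈ 2200 kPa

tan33.4° = 0.6594, so N_q = e^(π×0.6594)·tan²(61.7°) = 7.937 × 3.449 = 27.38.
N_c = (27.38 − 1)/tan33.4° = 40.
Overburden at base level: q = 16.2 × 1.9 = 30.78 kPa.
Cohesion term c·N_c·s_c = 16.6 × 40 × 1.13 = 750.32 kPa; surcharge term q·N_q = 30.78 × 27.375 = 842.61 kPa; self-weight term 0.5·γ·B·N_γ·s_γ = 0.5 × 16.2 × 3.3 × 26.1 × 0.87 = 606.96 kPa.
q_ult = 750.32 + 842.61 + 606.96 = 2199.9 kPa.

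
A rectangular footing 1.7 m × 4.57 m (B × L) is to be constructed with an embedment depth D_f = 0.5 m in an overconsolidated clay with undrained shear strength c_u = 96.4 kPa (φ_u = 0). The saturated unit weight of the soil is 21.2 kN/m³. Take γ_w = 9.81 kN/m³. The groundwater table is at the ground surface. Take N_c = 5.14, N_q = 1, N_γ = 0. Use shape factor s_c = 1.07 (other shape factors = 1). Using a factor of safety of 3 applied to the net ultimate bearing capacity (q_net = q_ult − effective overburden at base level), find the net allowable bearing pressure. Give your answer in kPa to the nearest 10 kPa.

Water table at ground surface, so effective unit weight γ' = 21.2 − 9.81 = 11.39 kN/m³ is used throughout; overburden q = 11.39 × 0.5 = 5.695 kPa.
Cohesion term c·N_c·s_c = 96.4 × 5.14 × 1.07 = 530.18 kPa; surcharge term q·N_q = 5.695 × 1 = 5.695 kPa.
q_ult = 530.18 + 5.695 = 535.88 kPa.
Net ultimate: q_net = 535.88 − 5.695 = 530.18 kPa.
q_all(net) = 530.18 / 3 = 176.73 kPa.

q_all(net) ≈ 180 kPa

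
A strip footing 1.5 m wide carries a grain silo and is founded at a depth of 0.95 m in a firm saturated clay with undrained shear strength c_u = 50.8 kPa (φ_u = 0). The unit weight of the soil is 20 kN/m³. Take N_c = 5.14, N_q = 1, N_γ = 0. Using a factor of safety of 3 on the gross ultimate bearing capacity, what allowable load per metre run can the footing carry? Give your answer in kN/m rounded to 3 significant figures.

≈ 140 kN/m

Effective surcharge at the founding depth q = γ·D_f = 20 × 0.95 = 19 kPa.
q_ult = c·N_c + q·N_q
     = 50.8 × 5.14 + 19 × 1
     = 261.11 + 19 = 280.11 kPa.
Gross allowable pressure q_all = 280.11 / 3 = 93.371 kPa.
Allowable wall load = q_all × B = 93.371 × 1.5 = 140.06 kN per metre run.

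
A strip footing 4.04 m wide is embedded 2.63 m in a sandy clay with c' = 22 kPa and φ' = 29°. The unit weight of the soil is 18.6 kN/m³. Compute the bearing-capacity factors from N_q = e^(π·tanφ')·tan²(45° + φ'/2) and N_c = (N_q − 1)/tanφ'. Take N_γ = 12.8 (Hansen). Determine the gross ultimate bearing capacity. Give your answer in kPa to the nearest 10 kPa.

q_ult ≈ 1900 kPa

tan29° = 0.5543, so N_q = e^(π×0.5543)·tan²(59.5°) = 5.705 × 2.882 = 16.44.
N_c = (16.44 − 1)/tan29° = 27.86.
Effective surcharge at the founding depth q = γ·D_f = 18.6 × 2.63 = 48.918 kPa.
q_ult = c·N_c + q·N_q + 0.5·γ·B·N_γ
     = 22 × 27.86 + 48.918 × 16.443 + 0.5 × 18.6 × 4.04 × 12.8
     = 612.93 + 804.37 + 480.92 = 1898.2 kPa.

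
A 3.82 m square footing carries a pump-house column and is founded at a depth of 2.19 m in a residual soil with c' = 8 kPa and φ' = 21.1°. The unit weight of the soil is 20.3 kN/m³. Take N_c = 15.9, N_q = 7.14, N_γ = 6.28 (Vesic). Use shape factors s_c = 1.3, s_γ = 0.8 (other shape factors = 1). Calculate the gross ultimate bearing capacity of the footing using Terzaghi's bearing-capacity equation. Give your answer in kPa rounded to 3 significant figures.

q_ult ≈ 678 kPa

Overburden at base level: q = 20.3 × 2.19 = 44.457 kPa.
Cohesion term c·N_c·s_c = 8 × 15.9 × 1.3 = 165.36 kPa; surcharge term q·N_q = 44.457 × 7.14 = 317.42 kPa; self-weight term 0.5·γ·B·N_γ·s_γ = 0.5 × 20.3 × 3.82 × 6.28 × 0.8 = 194.8 kPa.
q_ult = 165.36 + 317.42 + 194.8 = 677.58 kPa.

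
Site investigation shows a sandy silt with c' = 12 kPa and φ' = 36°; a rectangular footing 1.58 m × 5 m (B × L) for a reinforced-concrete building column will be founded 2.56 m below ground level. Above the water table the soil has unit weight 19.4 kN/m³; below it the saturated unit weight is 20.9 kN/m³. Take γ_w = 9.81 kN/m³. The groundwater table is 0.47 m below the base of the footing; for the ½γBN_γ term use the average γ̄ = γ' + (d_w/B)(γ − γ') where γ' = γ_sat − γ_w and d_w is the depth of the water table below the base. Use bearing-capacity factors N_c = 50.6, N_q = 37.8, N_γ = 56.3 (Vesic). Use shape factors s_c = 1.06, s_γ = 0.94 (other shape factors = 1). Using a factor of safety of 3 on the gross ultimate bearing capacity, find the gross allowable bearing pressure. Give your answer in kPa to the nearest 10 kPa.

q_all ≈ 1030 kPa

Effective surcharge at the founding depth q = γ·D_f = 19.4 × 2.56 = 49.664 kPa.
With d_w = 0.47 m < B, γ̄ = 11.09 + (0.47/1.58) × (19.4 − 11.09) = 13.562 kN/m³.
q_ult = c·N_c·s_c + q·N_q + 0.5·γ·B·N_γ·s_γ
     = 12 × 50.6 × 1.06 + 49.664 × 37.8 + 0.5 × 13.562 × 1.58 × 56.3 × 0.94
     = 643.63 + 1877.3 + 567 = 3087.9 kPa.
q_all = 3087.9 / 3 = 1029.3 kPa.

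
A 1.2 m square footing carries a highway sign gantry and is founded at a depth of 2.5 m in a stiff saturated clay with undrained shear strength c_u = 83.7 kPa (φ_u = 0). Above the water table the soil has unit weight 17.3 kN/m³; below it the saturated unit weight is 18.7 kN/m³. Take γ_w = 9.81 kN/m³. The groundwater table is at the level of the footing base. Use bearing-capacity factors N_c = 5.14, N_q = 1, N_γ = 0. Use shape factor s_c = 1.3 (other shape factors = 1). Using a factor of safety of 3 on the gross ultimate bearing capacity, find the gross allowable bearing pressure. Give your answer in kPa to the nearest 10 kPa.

Effective surcharge at the founding depth q = γ·D_f = 17.3 × 2.5 = 43.25 kPa.
q_ult = c·N_c·s_c + q·N_q
     = 83.7 × 5.14 × 1.3 + 43.25 × 1
     = 559.28 + 43.25 = 602.53 kPa.
q_all = 602.53 / 3 = 200.84 kPa.

q_all ≈ 200 kPa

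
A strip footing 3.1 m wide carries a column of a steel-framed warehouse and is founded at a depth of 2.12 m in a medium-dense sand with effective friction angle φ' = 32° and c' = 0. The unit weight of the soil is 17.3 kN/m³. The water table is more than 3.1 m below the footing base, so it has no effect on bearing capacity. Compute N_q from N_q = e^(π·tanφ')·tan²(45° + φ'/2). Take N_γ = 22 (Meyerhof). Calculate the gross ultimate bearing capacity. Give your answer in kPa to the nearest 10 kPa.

q_ult ≈ 1440 kPa

tan32° = 0.6249, so N_q = e^(π×0.6249)·tan²(61°) = 7.121 × 3.255 = 23.18.
Effective surcharge at the founding depth q = γ·D_f = 17.3 × 2.12 = 36.676 kPa.
q_ult = q·N_q + 0.5·γ·B·N_γ
     = 36.676 × 23.177 + 0.5 × 17.3 × 3.1 × 22
     = 850.03 + 589.93 = 1440 kPa.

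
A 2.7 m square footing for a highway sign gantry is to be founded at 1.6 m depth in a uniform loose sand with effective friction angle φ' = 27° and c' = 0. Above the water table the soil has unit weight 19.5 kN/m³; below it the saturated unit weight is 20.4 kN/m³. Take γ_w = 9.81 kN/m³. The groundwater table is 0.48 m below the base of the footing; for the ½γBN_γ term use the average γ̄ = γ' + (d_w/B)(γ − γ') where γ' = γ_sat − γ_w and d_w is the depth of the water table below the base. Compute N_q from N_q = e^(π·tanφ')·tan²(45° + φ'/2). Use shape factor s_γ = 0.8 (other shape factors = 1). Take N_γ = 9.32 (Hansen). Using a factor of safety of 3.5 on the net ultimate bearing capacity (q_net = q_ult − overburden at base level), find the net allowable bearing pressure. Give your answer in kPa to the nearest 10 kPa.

N_q = e^(π·tan27°)·tan²(58.5°) = 13.2.
q = γ·D_f = 19.5 × 1.6 = 31.2 kPa.
γ' = 10.59 kN/m³; averaging over the depth B below the base, γ̄ = γ' + (d_w/B)(γ − γ') = 12.174 kN/m³.
q·N_q = 31.2 × 13.199 = 411.81 kPa
0.5·γ·B·N_γ·s_γ = 0.5 × 12.174 × 2.7 × 9.32 × 0.8 = 122.54 kPa
q_ult = 411.81 + 122.54 = 534.35 kPa.
q_net = 534.35 − 31.2 = 503.15 kPa.
q_all(net) = 503.15 / 3.5 = 143.76 kPa.

q_all(net) ≈ 140 kPa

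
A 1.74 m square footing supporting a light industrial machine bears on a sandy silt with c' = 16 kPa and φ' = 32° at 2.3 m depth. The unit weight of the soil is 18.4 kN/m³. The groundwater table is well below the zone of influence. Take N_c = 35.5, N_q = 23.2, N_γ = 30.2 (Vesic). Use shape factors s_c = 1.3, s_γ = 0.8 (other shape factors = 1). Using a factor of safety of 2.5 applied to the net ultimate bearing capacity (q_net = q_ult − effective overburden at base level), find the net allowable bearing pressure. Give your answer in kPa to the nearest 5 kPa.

q = γ·D_f = 18.4 × 2.3 = 42.32 kPa.
c·N_c·s_c = 16 × 35.5 × 1.3 = 738.4 kPa
q·N_q = 42.32 × 23.2 = 981.82 kPa
0.5·γ·B·N_γ·s_γ = 0.5 × 18.4 × 1.74 × 30.2 × 0.8 = 386.75 kPa
q_ult = 738.4 + 981.82 + 386.75 = 2107 kPa.
Net ultimate: q_net = 2107 − 42.32 = 2064.7 kPa.
q_all(net) = 2064.7 / 2.5 = 825.86 kPa.

q_all(net) ≈ 825 kPa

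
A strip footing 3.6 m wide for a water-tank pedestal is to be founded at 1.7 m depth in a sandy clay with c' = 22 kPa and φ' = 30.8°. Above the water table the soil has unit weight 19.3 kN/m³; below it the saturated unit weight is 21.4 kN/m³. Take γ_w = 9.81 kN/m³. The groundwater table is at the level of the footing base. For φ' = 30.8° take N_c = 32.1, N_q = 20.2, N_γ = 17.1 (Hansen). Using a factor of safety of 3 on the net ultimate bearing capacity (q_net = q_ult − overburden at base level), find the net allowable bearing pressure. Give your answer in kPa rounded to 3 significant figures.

q = γ·D_f = 19.3 × 1.7 = 32.81 kPa.
For the ½γBN_γ term take γ' = 21.4 − 9.81 = 11.59 kN/m³ (soil below base is submerged).
c·N_c = 22 × 32.1 = 706.2 kPa
q·N_q = 32.81 × 20.2 = 662.76 kPa
0.5·γ·B·N_γ = 0.5 × 11.59 × 3.6 × 17.1 = 356.74 kPa
q_ult = 706.2 + 662.76 + 356.74 = 1725.7 kPa.
q_net = 1725.7 − 32.81 = 1692.9 kPa.
q_all(net) = 1692.9 / 3 = 564.3 kPa.

q_all(net) ≈ 564 kPa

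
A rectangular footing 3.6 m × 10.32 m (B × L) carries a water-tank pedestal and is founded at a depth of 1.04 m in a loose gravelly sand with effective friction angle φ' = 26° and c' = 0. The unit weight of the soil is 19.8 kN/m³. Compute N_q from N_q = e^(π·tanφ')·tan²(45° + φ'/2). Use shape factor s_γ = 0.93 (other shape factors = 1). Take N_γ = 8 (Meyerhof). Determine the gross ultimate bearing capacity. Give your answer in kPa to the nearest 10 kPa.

q_ult ≈ 510 kPa

tan26° = 0.4877, so N_q = e^(π×0.4877)·tan²(58°) = 4.629 × 2.561 = 11.85.
Effective surcharge at the founding depth q = γ·D_f = 19.8 × 1.04 = 20.592 kPa.
q_ult = q·N_q + 0.5·γ·B·N_γ·s_γ
     = 20.592 × 11.854 + 0.5 × 19.8 × 3.6 × 8 × 0.93
     = 244.1 + 265.16 = 509.26 kPa.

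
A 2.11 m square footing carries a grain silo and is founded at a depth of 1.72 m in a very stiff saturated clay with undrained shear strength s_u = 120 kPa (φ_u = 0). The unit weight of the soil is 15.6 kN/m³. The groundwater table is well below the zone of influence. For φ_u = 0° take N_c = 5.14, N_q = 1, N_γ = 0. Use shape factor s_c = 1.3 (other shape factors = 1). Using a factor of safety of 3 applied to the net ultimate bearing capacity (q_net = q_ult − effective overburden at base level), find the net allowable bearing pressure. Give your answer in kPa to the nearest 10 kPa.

q_all(net) ≈ 270 kPa

Overburden at base level: q = 15.6 × 1.72 = 26.832 kPa.
Cohesion term c·N_c·s_c = 120 × 5.14 × 1.3 = 801.84 kPa; surcharge term q·N_q = 26.832 × 1 = 26.832 kPa.
q_ult = 801.84 + 26.832 = 828.67 kPa.
Net ultimate: q_net = 828.67 − 26.832 = 801.84 kPa.
q_all(net) = 801.84 / 3 = 267.28 kPa.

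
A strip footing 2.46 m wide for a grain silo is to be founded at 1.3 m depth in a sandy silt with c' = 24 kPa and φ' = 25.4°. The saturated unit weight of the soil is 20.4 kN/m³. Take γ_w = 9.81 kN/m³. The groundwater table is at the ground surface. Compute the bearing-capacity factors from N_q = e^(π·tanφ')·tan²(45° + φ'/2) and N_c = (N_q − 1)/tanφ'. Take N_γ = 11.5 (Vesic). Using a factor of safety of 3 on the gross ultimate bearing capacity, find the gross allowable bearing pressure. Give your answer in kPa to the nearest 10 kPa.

N_q = e^(π·tan25.4°)·tan²(57.7°) = 11.12; N_c = (N_q − 1)/tanφ' = 21.32.
Water table at ground surface, so effective unit weight γ' = 20.4 − 9.81 = 10.59 kN/m³ is used throughout; overburden q = 10.59 × 1.3 = 13.767 kPa; the same γ' applies in the ½γBN_γ term.
Cohesion term c·N_c = 24 × 21.317 = 511.6 kPa; surcharge term q·N_q = 13.767 × 11.122 = 153.12 kPa; self-weight term 0.5·γ·B·N_γ = 0.5 × 10.59 × 2.46 × 11.5 = 149.8 kPa.
q_ult = 511.6 + 153.12 + 149.8 = 814.51 kPa.
q_all = 814.51 / 3 = 271.5 kPa.

q_all ≈ 270 kPa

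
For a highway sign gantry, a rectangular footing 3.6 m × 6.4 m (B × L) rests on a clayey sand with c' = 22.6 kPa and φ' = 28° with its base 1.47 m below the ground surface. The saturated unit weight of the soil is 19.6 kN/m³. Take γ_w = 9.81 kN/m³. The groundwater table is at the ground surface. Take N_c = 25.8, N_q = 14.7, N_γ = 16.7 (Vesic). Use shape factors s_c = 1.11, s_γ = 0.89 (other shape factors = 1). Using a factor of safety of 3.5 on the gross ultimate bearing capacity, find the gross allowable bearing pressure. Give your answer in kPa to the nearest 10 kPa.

q_all ≈ 320 kPa

γ' = 19.6 − 9.81 = 9.79 kN/m³ (submerged throughout). q = 9.79 × 1.47 = 14.391 kPa; the same γ' applies in the ½γBN_γ term.
c·N_c·s_c = 22.6 × 25.8 × 1.11 = 647.22 kPa
q·N_q = 14.391 × 14.7 = 211.55 kPa
0.5·γ·B·N_γ·s_γ = 0.5 × 9.79 × 3.6 × 16.7 × 0.89 = 261.92 kPa
q_ult = 647.22 + 211.55 + 261.92 = 1120.7 kPa.
q_all = 1120.7 / 3.5 = 320.2 kPa.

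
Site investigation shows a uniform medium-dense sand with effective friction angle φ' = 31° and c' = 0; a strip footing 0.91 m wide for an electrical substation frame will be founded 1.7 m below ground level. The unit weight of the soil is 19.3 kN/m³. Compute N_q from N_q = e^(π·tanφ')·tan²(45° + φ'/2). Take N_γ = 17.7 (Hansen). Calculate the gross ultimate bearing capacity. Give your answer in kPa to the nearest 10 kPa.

tan31° = 0.6009, so N_q = e^(π×0.6009)·tan²(60.5°) = 6.604 × 3.124 = 20.63.
q = γ·D_f = 19.3 × 1.7 = 32.81 kPa.
q·N_q = 32.81 × 20.631 = 676.9 kPa
0.5·γ·B·N_γ = 0.5 × 19.3 × 0.91 × 17.7 = 155.43 kPa
q_ult = 676.9 + 155.43 = 832.33 kPa.

q_ult ≈ 830 kPa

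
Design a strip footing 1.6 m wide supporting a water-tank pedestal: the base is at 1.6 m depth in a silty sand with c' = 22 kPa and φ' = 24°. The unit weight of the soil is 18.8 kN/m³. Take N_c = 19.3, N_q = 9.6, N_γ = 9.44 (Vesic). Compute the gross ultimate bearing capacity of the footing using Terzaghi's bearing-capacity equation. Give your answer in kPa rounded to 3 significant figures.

Effective surcharge at the founding depth q = γ·D_f = 18.8 × 1.6 = 30.08 kPa.
q_ult = c·N_c + q·N_q + 0.5·γ·B·N_γ
     = 22 × 19.3 + 30.08 × 9.6 + 0.5 × 18.8 × 1.6 × 9.44
     = 424.6 + 288.77 + 141.98 = 855.35 kPa.

q_ult ≈ 855 kPa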